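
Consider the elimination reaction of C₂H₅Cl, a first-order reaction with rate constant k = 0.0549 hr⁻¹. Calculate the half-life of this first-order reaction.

12.63 hr

Step 1: For a first-order reaction, t₁/₂ = ln(2)/k
Step 2: t₁/₂ = ln(2)/0.0549
Step 3: t₁/₂ = 0.6931/0.0549 = 12.63 hr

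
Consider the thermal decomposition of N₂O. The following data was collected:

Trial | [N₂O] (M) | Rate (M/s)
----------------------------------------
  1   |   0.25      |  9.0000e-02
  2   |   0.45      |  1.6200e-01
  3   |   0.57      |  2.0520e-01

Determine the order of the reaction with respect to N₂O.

first order (1)

Step 1: Compare trials to find order n where rate₂/rate₁ = ([N₂O]₂/[N₂O]₁)^n
Step 2: rate₂/rate₁ = 1.6200e-01/9.0000e-02 = 1.8
Step 3: [N₂O]₂/[N₂O]₁ = 0.45/0.25 = 1.8
Step 4: n = ln(1.8)/ln(1.8) = 1.00 ≈ 1
Step 5: The reaction is first order in N₂O.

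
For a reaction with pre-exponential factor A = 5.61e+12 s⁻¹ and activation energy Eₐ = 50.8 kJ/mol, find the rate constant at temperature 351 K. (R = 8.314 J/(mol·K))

1.54e+05 s⁻¹

Step 1: Use the Arrhenius equation: k = A × exp(-Eₐ/RT)
Step 2: Convert Eₐ to J/mol: 50.8 kJ/mol = 50800 J/mol
Step 3: Calculate the exponent: -Eₐ/(RT) = -50800/(8.314 × 351) = -17.40791
Step 4: k = 5.61e+12 × exp(-17.40791)
Step 5: k = 5.61e+12 × 2.75322e-08 = 1.5446e+05 s⁻¹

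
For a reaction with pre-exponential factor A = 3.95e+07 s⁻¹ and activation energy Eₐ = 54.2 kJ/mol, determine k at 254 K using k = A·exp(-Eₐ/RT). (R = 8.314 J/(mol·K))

2.82e-04 s⁻¹

Step 1: Use the Arrhenius equation: k = A × exp(-Eₐ/RT)
Step 2: Convert Eₐ to J/mol: 54.2 kJ/mol = 54200 J/mol
Step 3: Calculate the exponent: -Eₐ/(RT) = -54200/(8.314 × 254) = -25.66584
Step 4: k = 3.95e+07 × exp(-25.66584)
Step 5: k = 3.95e+07 × 7.13620e-12 = 2.8188e-04 s⁻¹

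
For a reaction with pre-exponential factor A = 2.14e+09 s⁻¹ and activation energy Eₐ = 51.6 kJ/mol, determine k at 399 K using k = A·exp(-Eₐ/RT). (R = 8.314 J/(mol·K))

3.76e+02 s⁻¹

Step 1: Use the Arrhenius equation: k = A × exp(-Eₐ/RT)
Step 2: Convert Eₐ to J/mol: 51.6 kJ/mol = 51600 J/mol
Step 3: Calculate the exponent: -Eₐ/(RT) = -51600/(8.314 × 399) = -15.55488
Step 4: k = 2.14e+09 × exp(-15.55488)
Step 5: k = 2.14e+09 × 1.75631e-07 = 3.7585e+02 s⁻¹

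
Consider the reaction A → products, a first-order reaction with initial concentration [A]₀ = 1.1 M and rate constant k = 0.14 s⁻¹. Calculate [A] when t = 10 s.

0.2713 M

Step 1: For a first-order reaction: [A] = [A]₀ × e^(-kt)
Step 2: [A] = 1.1 × e^(-0.14 × 10)
Step 3: [A] = 1.1 × e^(-1.4)
Step 4: [A] = 1.1 × 0.246597 = 0.2713 M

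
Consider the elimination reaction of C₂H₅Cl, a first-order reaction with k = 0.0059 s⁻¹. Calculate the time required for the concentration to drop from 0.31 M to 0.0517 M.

303.6 s

Step 1: For first-order: t = ln([C₂H₅Cl]₀/[C₂H₅Cl])/k
Step 2: t = ln(0.31/0.0517)/0.0059
Step 3: t = ln(5.996)/0.0059
Step 4: t = 1.791/0.0059 = 303.6 s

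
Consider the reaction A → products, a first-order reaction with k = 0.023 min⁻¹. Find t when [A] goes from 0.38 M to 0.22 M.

23.76 min

Step 1: For first-order: t = ln([A]₀/[A])/k
Step 2: t = ln(0.38/0.22)/0.023
Step 3: t = ln(1.727)/0.023
Step 4: t = 0.5465/0.023 = 23.76 min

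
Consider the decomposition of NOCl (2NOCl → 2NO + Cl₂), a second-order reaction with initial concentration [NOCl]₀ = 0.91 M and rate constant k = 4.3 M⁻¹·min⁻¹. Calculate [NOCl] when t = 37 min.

0.006242 M

Step 1: For a second-order reaction: 1/[NOCl] = 1/[NOCl]₀ + kt
Step 2: 1/[NOCl] = 1/0.91 + 4.3 × 37
Step 3: 1/[NOCl] = 1.099 + 159.1 = 160.2
Step 4: [NOCl] = 1/160.2 = 0.006242 M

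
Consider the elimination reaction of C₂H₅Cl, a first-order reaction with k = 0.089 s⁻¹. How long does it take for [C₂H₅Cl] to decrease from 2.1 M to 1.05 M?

7.788 s

Step 1: For first-order: t = ln([C₂H₅Cl]₀/[C₂H₅Cl])/k
Step 2: t = ln(2.1/1.05)/0.089
Step 3: t = ln(2)/0.089
Step 4: t = 0.6931/0.089 = 7.788 s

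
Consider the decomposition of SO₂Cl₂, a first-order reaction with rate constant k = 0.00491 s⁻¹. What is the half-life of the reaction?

141.2 s

Step 1: For a first-order reaction, t₁/₂ = ln(2)/k
Step 2: t₁/₂ = ln(2)/0.00491
Step 3: t₁/₂ = 0.6931/0.00491 = 141.2 s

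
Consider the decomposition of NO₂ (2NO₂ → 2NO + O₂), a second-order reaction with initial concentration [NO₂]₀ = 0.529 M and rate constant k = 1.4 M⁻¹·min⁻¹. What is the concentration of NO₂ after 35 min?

0.01965 M

Step 1: For a second-order reaction: 1/[NO₂] = 1/[NO₂]₀ + kt
Step 2: 1/[NO₂] = 1/0.529 + 1.4 × 35
Step 3: 1/[NO₂] = 1.89 + 49 = 50.89
Step 4: [NO₂] = 1/50.89 = 0.01965 M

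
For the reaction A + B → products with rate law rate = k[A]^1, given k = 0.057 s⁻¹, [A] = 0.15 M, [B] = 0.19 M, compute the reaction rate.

0.00855 M/s

Step 1: The rate law is rate = k[A]^1
Step 2: Note that the rate does not depend on [B] (zero order in B).
Step 3: rate = 0.057 × (0.15)^1 = 0.00855 M/s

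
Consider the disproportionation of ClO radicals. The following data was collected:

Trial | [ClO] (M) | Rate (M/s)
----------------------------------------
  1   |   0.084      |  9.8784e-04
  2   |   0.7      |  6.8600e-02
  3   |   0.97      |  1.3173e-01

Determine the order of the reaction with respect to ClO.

second order (2)

Step 1: Compare trials to find order n where rate₂/rate₁ = ([ClO]₂/[ClO]₁)^n
Step 2: rate₂/rate₁ = 6.8600e-02/9.8784e-04 = 69.44
Step 3: [ClO]₂/[ClO]₁ = 0.7/0.084 = 8.333
Step 4: n = ln(69.44)/ln(8.333) = 2.00 ≈ 2
Step 5: The reaction is second order in ClO.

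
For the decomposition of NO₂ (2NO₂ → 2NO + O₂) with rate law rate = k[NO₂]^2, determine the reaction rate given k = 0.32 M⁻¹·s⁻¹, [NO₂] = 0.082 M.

0.002152 M/s

Step 1: Identify the rate law: rate = k[NO₂]^2
Step 2: Substitute values: rate = 0.32 × (0.082)^2
Step 3: Calculate: rate = 0.32 × 0.006724 = 0.00215168 M/s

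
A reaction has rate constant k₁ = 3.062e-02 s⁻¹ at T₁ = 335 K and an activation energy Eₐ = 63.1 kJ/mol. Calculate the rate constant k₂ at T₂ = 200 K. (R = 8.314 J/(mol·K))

6.991e-09 s⁻¹

Step 1: Use the two-temperature Arrhenius form: ln(k₂/k₁) = -Eₐ/R × (1/T₂ - 1/T₁)
Step 2: Convert Eₐ to J/mol: 63.1 kJ/mol = 63100 J/mol
Step 3: 1/T₂ - 1/T₁ = 1/200 - 1/335 = 2.014925e-03 K⁻¹
Step 4: ln(k₂/k₁) = -63100/8.314 × 2.014925e-03 = -15.29249
Step 5: k₂ = k₁ × exp(-15.29249) = 3.062e-02 × 2.28326e-07 = 6.991e-09 s⁻¹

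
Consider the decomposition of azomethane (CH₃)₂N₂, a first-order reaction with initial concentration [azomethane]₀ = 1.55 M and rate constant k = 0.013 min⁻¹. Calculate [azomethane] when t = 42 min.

0.8979 M

Step 1: For a first-order reaction: [azomethane] = [azomethane]₀ × e^(-kt)
Step 2: [azomethane] = 1.55 × e^(-0.013 × 42)
Step 3: [azomethane] = 1.55 × e^(-0.546)
Step 4: [azomethane] = 1.55 × 0.579262 = 0.8979 M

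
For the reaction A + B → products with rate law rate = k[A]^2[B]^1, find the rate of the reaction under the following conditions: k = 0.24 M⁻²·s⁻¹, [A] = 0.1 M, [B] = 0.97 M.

0.002328 M/s

Step 1: The rate law is rate = k[A]^2[B]^1
Step 2: Substitute: rate = 0.24 × (0.1)^2 × (0.97)^1
Step 3: rate = 0.24 × 0.01 × 0.97 = 0.002328 M/s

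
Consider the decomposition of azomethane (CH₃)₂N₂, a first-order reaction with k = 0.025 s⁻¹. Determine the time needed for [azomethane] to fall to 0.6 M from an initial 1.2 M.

27.73 s

Step 1: For first-order: t = ln([azomethane]₀/[azomethane])/k
Step 2: t = ln(1.2/0.6)/0.025
Step 3: t = ln(2)/0.025
Step 4: t = 0.6931/0.025 = 27.73 s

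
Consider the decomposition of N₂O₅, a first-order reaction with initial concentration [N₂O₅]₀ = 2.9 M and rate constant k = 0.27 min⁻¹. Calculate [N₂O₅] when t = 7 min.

0.4381 M

Step 1: For a first-order reaction: [N₂O₅] = [N₂O₅]₀ × e^(-kt)
Step 2: [N₂O₅] = 2.9 × e^(-0.27 × 7)
Step 3: [N₂O₅] = 2.9 × e^(-1.89)
Step 4: [N₂O₅] = 2.9 × 0.151072 = 0.4381 M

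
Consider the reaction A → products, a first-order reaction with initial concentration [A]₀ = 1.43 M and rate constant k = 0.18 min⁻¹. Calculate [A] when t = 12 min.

0.1649 M

Step 1: For a first-order reaction: [A] = [A]₀ × e^(-kt)
Step 2: [A] = 1.43 × e^(-0.18 × 12)
Step 3: [A] = 1.43 × e^(-2.16)
Step 4: [A] = 1.43 × 0.115325 = 0.1649 M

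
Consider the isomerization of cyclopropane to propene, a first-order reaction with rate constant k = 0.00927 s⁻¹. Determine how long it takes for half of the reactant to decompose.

74.77 s

Step 1: For a first-order reaction, t₁/₂ = ln(2)/k
Step 2: t₁/₂ = ln(2)/0.00927
Step 3: t₁/₂ = 0.6931/0.00927 = 74.77 s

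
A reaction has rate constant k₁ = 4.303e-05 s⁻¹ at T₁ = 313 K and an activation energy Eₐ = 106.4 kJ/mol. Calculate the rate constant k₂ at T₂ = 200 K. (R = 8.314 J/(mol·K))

3.990e-15 s⁻¹

Step 1: Use the two-temperature Arrhenius form: ln(k₂/k₁) = -Eₐ/R × (1/T₂ - 1/T₁)
Step 2: Convert Eₐ to J/mol: 106.4 kJ/mol = 106400 J/mol
Step 3: 1/T₂ - 1/T₁ = 1/200 - 1/313 = 1.805112e-03 K⁻¹
Step 4: ln(k₂/k₁) = -106400/8.314 × 1.805112e-03 = -23.10126
Step 5: k₂ = k₁ × exp(-23.10126) = 4.303e-05 × 9.27364e-11 = 3.990e-15 s⁻¹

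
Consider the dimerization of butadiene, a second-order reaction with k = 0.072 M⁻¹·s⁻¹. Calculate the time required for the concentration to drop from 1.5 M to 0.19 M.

63.84 s

Step 1: For second-order: t = (1/[C₄H₆] - 1/[C₄H₆]₀)/k
Step 2: t = (1/0.19 - 1/1.5)/0.072
Step 3: t = (5.263 - 0.6667)/0.072
Step 4: t = 4.596/0.072 = 63.84 s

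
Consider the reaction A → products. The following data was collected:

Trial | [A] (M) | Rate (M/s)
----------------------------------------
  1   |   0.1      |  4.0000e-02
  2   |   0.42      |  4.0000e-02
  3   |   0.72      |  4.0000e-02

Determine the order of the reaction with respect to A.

zeroth order (0)

Step 1: Compare trials - when concentration changes, rate stays constant.
Step 2: rate₂/rate₁ = 4.0000e-02/4.0000e-02 = 1
Step 3: [A]₂/[A]₁ = 0.42/0.1 = 4.2
Step 4: Since rate ratio ≈ (conc ratio)^0, the reaction is zeroth order.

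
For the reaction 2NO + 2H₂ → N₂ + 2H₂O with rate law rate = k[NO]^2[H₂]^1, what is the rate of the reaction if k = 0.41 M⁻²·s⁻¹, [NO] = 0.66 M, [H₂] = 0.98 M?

0.175 M/s

Step 1: The rate law is rate = k[NO]^2[H₂]^1
Step 2: Substitute: rate = 0.41 × (0.66)^2 × (0.98)^1
Step 3: rate = 0.41 × 0.4356 × 0.98 = 0.175024 M/s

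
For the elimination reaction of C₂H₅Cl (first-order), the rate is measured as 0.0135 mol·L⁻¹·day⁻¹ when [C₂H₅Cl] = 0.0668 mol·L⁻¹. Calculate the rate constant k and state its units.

0.2021 day⁻¹

Step 1: rate = k[C₂H₅Cl]^1, so k = rate / [C₂H₅Cl]^1.
Step 2: k = 0.0135 / (0.0668)^1 = 0.0135 / 0.0668.
Step 3: k = 0.2021 day⁻¹.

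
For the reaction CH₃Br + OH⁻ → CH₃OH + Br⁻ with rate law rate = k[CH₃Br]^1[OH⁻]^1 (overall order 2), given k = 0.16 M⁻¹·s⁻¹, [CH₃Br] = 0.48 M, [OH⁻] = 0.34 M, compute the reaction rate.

0.02611 M/s

Step 1: The rate law is rate = k[CH₃Br]^1[OH⁻]^1, overall order = 1+1 = 2
Step 2: Substitute values: rate = 0.16 × (0.48)^1 × (0.34)^1
Step 3: rate = 0.16 × 0.48 × 0.34 = 0.026112 M/s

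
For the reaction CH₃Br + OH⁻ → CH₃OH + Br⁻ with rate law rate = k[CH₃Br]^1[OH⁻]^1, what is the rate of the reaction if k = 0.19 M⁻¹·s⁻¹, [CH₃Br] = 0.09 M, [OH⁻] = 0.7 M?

0.01197 M/s

Step 1: The rate law is rate = k[CH₃Br]^1[OH⁻]^1
Step 2: Substitute: rate = 0.19 × (0.09)^1 × (0.7)^1
Step 3: rate = 0.19 × 0.09 × 0.7 = 0.01197 M/s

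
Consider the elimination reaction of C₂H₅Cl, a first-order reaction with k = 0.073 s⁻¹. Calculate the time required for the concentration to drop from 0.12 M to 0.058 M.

9.96 s

Step 1: For first-order: t = ln([C₂H₅Cl]₀/[C₂H₅Cl])/k
Step 2: t = ln(0.12/0.058)/0.073
Step 3: t = ln(2.069)/0.073
Step 4: t = 0.727/0.073 = 9.96 s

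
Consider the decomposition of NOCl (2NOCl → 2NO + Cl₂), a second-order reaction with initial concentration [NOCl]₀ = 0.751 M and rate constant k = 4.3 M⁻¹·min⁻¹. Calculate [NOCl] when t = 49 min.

0.004716 M

Step 1: For a second-order reaction: 1/[NOCl] = 1/[NOCl]₀ + kt
Step 2: 1/[NOCl] = 1/0.751 + 4.3 × 49
Step 3: 1/[NOCl] = 1.332 + 210.7 = 212
Step 4: [NOCl] = 1/212 = 0.004716 M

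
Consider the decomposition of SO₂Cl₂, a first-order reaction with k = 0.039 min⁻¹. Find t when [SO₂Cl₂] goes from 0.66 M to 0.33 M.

17.77 min

Step 1: For first-order: t = ln([SO₂Cl₂]₀/[SO₂Cl₂])/k
Step 2: t = ln(0.66/0.33)/0.039
Step 3: t = ln(2)/0.039
Step 4: t = 0.6931/0.039 = 17.77 min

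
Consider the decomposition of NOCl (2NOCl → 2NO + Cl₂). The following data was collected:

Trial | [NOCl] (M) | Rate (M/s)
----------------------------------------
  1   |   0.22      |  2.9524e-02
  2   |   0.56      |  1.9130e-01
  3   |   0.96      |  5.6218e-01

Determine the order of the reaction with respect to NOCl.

second order (2)

Step 1: Compare trials to find order n where rate₂/rate₁ = ([NOCl]₂/[NOCl]₁)^n
Step 2: rate₂/rate₁ = 1.9130e-01/2.9524e-02 = 6.479
Step 3: [NOCl]₂/[NOCl]₁ = 0.56/0.22 = 2.545
Step 4: n = ln(6.479)/ln(2.545) = 2.00 ≈ 2
Step 5: The reaction is second order in NOCl.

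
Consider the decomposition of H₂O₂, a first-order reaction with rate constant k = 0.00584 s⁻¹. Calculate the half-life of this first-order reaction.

118.7 s

Step 1: For a first-order reaction, t₁/₂ = ln(2)/k
Step 2: t₁/₂ = ln(2)/0.00584
Step 3: t₁/₂ = 0.6931/0.00584 = 118.7 s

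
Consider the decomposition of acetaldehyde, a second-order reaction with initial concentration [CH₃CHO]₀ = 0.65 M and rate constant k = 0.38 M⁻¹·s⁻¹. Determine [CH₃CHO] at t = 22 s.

0.101 M

Step 1: For a second-order reaction: 1/[CH₃CHO] = 1/[CH₃CHO]₀ + kt
Step 2: 1/[CH₃CHO] = 1/0.65 + 0.38 × 22
Step 3: 1/[CH₃CHO] = 1.538 + 8.36 = 9.898
Step 4: [CH₃CHO] = 1/9.898 = 0.101 M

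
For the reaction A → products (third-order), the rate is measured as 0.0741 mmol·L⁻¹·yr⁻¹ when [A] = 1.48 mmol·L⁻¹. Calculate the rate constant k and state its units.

0.02286 (mmol·L⁻¹)⁻²·yr⁻¹

Step 1: rate = k[A]^3, so k = rate / [A]^3.
Step 2: k = 0.0741 / (1.48)^3 = 0.0741 / 3.242.
Step 3: k = 0.02286 (mmol·L⁻¹)⁻²·yr⁻¹.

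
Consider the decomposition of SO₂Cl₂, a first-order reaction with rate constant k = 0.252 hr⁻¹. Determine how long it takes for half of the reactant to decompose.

2.751 hr

Step 1: For a first-order reaction, t₁/₂ = ln(2)/k
Step 2: t₁/₂ = ln(2)/0.252
Step 3: t₁/₂ = 0.6931/0.252 = 2.751 hr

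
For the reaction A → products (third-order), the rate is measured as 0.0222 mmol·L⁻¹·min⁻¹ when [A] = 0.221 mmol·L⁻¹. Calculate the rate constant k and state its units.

2.057 (mmol·L⁻¹)⁻²·min⁻¹

Step 1: rate = k[A]^3, so k = rate / [A]^3.
Step 2: k = 0.0222 / (0.221)^3 = 0.0222 / 0.01079.
Step 3: k = 2.057 (mmol·L⁻¹)⁻²·min⁻¹.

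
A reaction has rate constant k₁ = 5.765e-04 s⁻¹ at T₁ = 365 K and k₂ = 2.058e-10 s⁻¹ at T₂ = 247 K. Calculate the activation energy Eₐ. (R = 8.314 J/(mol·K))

94.3 kJ/mol

Step 1: Use the two-temperature Arrhenius form: ln(k₂/k₁) = -Eₐ/R × (1/T₂ - 1/T₁)
Step 2: ln(k₂/k₁) = ln(2.058e-10/5.765e-04) = ln(3.56982e-07) = -14.8456
Step 3: 1/T₂ - 1/T₁ = 1/247 - 1/365 = 1.308857e-03 K⁻¹
Step 4: Eₐ = -R × ln(k₂/k₁) / (1/T₂ - 1/T₁) = -8.314 × -14.8456 / 1.308857e-03
Step 5: Eₐ = 9.4301e+04 J/mol = 94.3 kJ/mol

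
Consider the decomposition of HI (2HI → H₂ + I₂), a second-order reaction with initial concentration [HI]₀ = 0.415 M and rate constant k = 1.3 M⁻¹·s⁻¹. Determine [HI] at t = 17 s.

0.0408 M

Step 1: For a second-order reaction: 1/[HI] = 1/[HI]₀ + kt
Step 2: 1/[HI] = 1/0.415 + 1.3 × 17
Step 3: 1/[HI] = 2.41 + 22.1 = 24.51
Step 4: [HI] = 1/24.51 = 0.0408 M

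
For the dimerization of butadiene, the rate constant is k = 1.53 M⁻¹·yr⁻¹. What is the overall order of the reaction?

second order (2)

Step 1: The units of k for an nth-order reaction are (concentration)^(1-n)·(time)⁻¹.
Step 2: Here k has units M⁻¹·yr⁻¹, so the concentration exponent is -1.
Step 3: 1 - n = -1 ⇒ n = 2. The reaction is second order.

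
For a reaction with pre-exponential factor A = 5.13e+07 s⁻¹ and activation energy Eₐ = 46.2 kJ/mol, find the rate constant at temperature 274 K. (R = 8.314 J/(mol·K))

7.99e-02 s⁻¹

Step 1: Use the Arrhenius equation: k = A × exp(-Eₐ/RT)
Step 2: Convert Eₐ to J/mol: 46.2 kJ/mol = 46200 J/mol
Step 3: Calculate the exponent: -Eₐ/(RT) = -46200/(8.314 × 274) = -20.28063
Step 4: k = 5.13e+07 × exp(-20.28063)
Step 5: k = 5.13e+07 × 1.55681e-09 = 7.9864e-02 s⁻¹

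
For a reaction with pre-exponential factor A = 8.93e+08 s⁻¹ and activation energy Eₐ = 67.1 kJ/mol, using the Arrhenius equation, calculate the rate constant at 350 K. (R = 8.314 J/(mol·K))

8.64e-02 s⁻¹

Step 1: Use the Arrhenius equation: k = A × exp(-Eₐ/RT)
Step 2: Convert Eₐ to J/mol: 67.1 kJ/mol = 67100 J/mol
Step 3: Calculate the exponent: -Eₐ/(RT) = -67100/(8.314 × 350) = -23.05921
Step 4: k = 8.93e+08 × exp(-23.05921)
Step 5: k = 8.93e+08 × 9.67191e-11 = 8.6370e-02 s⁻¹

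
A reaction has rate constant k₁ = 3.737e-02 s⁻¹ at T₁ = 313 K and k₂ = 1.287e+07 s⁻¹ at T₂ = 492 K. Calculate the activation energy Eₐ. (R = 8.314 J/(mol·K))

140.6 kJ/mol

Step 1: Use the two-temperature Arrhenius form: ln(k₂/k₁) = -Eₐ/R × (1/T₂ - 1/T₁)
Step 2: ln(k₂/k₁) = ln(1.287e+07/3.737e-02) = ln(3.44394e+08) = 19.6573
Step 3: 1/T₂ - 1/T₁ = 1/492 - 1/313 = -1.162368e-03 K⁻¹
Step 4: Eₐ = -R × ln(k₂/k₁) / (1/T₂ - 1/T₁) = -8.314 × 19.6573 / -1.162368e-03
Step 5: Eₐ = 1.4060e+05 J/mol = 140.6 kJ/mol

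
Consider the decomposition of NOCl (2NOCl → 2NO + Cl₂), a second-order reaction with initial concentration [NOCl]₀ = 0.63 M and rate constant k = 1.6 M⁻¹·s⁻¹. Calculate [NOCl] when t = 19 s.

0.03126 M

Step 1: For a second-order reaction: 1/[NOCl] = 1/[NOCl]₀ + kt
Step 2: 1/[NOCl] = 1/0.63 + 1.6 × 19
Step 3: 1/[NOCl] = 1.587 + 30.4 = 31.99
Step 4: [NOCl] = 1/31.99 = 0.03126 M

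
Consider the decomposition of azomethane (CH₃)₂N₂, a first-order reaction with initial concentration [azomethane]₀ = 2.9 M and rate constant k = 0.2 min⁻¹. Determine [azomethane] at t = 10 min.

0.3925 M

Step 1: For a first-order reaction: [azomethane] = [azomethane]₀ × e^(-kt)
Step 2: [azomethane] = 2.9 × e^(-0.2 × 10)
Step 3: [azomethane] = 2.9 × e^(-2)
Step 4: [azomethane] = 2.9 × 0.135335 = 0.3925 M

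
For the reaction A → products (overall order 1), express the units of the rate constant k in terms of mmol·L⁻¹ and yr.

yr⁻¹

Step 1: For overall order n, rate = k × (concentration)^n.
Step 2: Rate has units mmol·L⁻¹·yr⁻¹; concentration term has units (mmol·L⁻¹)^1.
Step 3: k = rate / (concentration)^n, so units of k = (mmol·L⁻¹)^(1-1)·yr⁻¹ = yr⁻¹.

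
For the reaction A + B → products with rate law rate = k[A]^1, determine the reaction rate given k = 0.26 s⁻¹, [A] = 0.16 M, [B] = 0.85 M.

0.0416 M/s

Step 1: The rate law is rate = k[A]^1
Step 2: Note that the rate does not depend on [B] (zero order in B).
Step 3: rate = 0.26 × (0.16)^1 = 0.0416 M/s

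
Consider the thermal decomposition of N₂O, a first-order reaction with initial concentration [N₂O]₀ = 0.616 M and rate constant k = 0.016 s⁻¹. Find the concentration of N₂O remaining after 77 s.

0.1797 M

Step 1: For a first-order reaction: [N₂O] = [N₂O]₀ × e^(-kt)
Step 2: [N₂O] = 0.616 × e^(-0.016 × 77)
Step 3: [N₂O] = 0.616 × e^(-1.232)
Step 4: [N₂O] = 0.616 × 0.291709 = 0.1797 M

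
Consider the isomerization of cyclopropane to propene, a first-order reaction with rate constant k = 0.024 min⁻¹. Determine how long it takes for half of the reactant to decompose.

28.88 min

Step 1: For a first-order reaction, t₁/₂ = ln(2)/k
Step 2: t₁/₂ = ln(2)/0.024
Step 3: t₁/₂ = 0.6931/0.024 = 28.88 min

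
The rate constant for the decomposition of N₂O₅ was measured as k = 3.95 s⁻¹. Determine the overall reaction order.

first order (1)

Step 1: The units of k for an nth-order reaction are (concentration)^(1-n)·(time)⁻¹.
Step 2: Here k has units s⁻¹, so the concentration exponent is 0.
Step 3: 1 - n = 0 ⇒ n = 1. The reaction is first order.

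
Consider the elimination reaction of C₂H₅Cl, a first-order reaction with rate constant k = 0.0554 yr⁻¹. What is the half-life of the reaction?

12.51 yr

Step 1: For a first-order reaction, t₁/₂ = ln(2)/k
Step 2: t₁/₂ = ln(2)/0.0554
Step 3: t₁/₂ = 0.6931/0.0554 = 12.51 yr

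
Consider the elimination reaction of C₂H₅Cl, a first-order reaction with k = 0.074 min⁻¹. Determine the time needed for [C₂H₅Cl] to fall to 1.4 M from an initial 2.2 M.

6.108 min

Step 1: For first-order: t = ln([C₂H₅Cl]₀/[C₂H₅Cl])/k
Step 2: t = ln(2.2/1.4)/0.074
Step 3: t = ln(1.571)/0.074
Step 4: t = 0.452/0.074 = 6.108 min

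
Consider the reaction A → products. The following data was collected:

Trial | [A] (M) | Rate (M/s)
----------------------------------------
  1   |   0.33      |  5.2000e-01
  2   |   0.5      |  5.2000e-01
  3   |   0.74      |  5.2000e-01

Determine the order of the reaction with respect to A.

zeroth order (0)

Step 1: Compare trials - when concentration changes, rate stays constant.
Step 2: rate₂/rate₁ = 5.2000e-01/5.2000e-01 = 1
Step 3: [A]₂/[A]₁ = 0.5/0.33 = 1.515
Step 4: Since rate ratio ≈ (conc ratio)^0, the reaction is zeroth order.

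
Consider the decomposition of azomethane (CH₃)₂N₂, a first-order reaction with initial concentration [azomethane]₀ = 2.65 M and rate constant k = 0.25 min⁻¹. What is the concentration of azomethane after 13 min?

0.1028 M

Step 1: For a first-order reaction: [azomethane] = [azomethane]₀ × e^(-kt)
Step 2: [azomethane] = 2.65 × e^(-0.25 × 13)
Step 3: [azomethane] = 2.65 × e^(-3.25)
Step 4: [azomethane] = 2.65 × 0.0387742 = 0.1028 M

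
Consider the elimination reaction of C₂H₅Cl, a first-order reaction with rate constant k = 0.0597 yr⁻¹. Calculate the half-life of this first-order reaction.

11.61 yr

Step 1: For a first-order reaction, t₁/₂ = ln(2)/k
Step 2: t₁/₂ = ln(2)/0.0597
Step 3: t₁/₂ = 0.6931/0.0597 = 11.61 yr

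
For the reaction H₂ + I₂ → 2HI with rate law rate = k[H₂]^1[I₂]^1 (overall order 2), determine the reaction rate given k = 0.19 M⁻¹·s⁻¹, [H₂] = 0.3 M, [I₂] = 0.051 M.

0.002907 M/s

Step 1: The rate law is rate = k[H₂]^1[I₂]^1, overall order = 1+1 = 2
Step 2: Substitute values: rate = 0.19 × (0.3)^1 × (0.051)^1
Step 3: rate = 0.19 × 0.3 × 0.051 = 0.002907 M/s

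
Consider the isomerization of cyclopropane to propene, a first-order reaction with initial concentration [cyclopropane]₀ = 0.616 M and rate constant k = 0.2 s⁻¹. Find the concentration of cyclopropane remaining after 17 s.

0.02056 M

Step 1: For a first-order reaction: [cyclopropane] = [cyclopropane]₀ × e^(-kt)
Step 2: [cyclopropane] = 0.616 × e^(-0.2 × 17)
Step 3: [cyclopropane] = 0.616 × e^(-3.4)
Step 4: [cyclopropane] = 0.616 × 0.0333733 = 0.02056 M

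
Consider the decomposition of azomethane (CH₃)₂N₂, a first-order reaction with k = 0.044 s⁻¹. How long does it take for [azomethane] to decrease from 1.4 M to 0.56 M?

20.82 s

Step 1: For first-order: t = ln([azomethane]₀/[azomethane])/k
Step 2: t = ln(1.4/0.56)/0.044
Step 3: t = ln(2.5)/0.044
Step 4: t = 0.9163/0.044 = 20.82 s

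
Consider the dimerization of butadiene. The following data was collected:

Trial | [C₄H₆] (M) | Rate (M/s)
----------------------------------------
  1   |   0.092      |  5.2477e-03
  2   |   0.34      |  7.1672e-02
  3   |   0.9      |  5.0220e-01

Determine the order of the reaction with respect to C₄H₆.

second order (2)

Step 1: Compare trials to find order n where rate₂/rate₁ = ([C₄H₆]₂/[C₄H₆]₁)^n
Step 2: rate₂/rate₁ = 7.1672e-02/5.2477e-03 = 13.66
Step 3: [C₄H₆]₂/[C₄H₆]₁ = 0.34/0.092 = 3.696
Step 4: n = ln(13.66)/ln(3.696) = 2.00 ≈ 2
Step 5: The reaction is second order in C₄H₆.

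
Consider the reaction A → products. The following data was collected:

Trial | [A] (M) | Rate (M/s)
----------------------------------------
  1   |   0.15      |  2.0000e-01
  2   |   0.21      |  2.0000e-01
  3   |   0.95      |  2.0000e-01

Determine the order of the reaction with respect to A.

zeroth order (0)

Step 1: Compare trials - when concentration changes, rate stays constant.
Step 2: rate₂/rate₁ = 2.0000e-01/2.0000e-01 = 1
Step 3: [A]₂/[A]₁ = 0.21/0.15 = 1.4
Step 4: Since rate ratio ≈ (conc ratio)^0, the reaction is zeroth order.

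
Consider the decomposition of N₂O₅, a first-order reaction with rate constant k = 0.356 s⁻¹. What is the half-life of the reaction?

1.947 s

Step 1: For a first-order reaction, t₁/₂ = ln(2)/k
Step 2: t₁/₂ = ln(2)/0.356
Step 3: t₁/₂ = 0.6931/0.356 = 1.947 s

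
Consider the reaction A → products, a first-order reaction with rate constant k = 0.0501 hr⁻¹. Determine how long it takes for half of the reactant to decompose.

13.84 hr

Step 1: For a first-order reaction, t₁/₂ = ln(2)/k
Step 2: t₁/₂ = ln(2)/0.0501
Step 3: t₁/₂ = 0.6931/0.0501 = 13.84 hr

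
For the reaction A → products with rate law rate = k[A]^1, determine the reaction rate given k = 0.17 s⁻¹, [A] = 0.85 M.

0.1445 M/s

Step 1: Identify the rate law: rate = k[A]^1
Step 2: Substitute values: rate = 0.17 × (0.85)^1
Step 3: Calculate: rate = 0.17 × 0.85 = 0.1445 M/s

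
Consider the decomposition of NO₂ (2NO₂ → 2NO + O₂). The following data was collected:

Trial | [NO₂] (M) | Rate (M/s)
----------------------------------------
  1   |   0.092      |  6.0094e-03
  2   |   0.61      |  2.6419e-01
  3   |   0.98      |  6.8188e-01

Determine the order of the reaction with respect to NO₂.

second order (2)

Step 1: Compare trials to find order n where rate₂/rate₁ = ([NO₂]₂/[NO₂]₁)^n
Step 2: rate₂/rate₁ = 2.6419e-01/6.0094e-03 = 43.96
Step 3: [NO₂]₂/[NO₂]₁ = 0.61/0.092 = 6.63
Step 4: n = ln(43.96)/ln(6.63) = 2.00 ≈ 2
Step 5: The reaction is second order in NO₂.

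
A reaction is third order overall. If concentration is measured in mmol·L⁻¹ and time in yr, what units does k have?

(mmol·L⁻¹)⁻²·yr⁻¹

Step 1: For overall order n, rate = k × (concentration)^n.
Step 2: Rate has units mmol·L⁻¹·yr⁻¹; concentration term has units (mmol·L⁻¹)^3.
Step 3: k = rate / (concentration)^n, so units of k = (mmol·L⁻¹)^(1-3)·yr⁻¹ = (mmol·L⁻¹)⁻²·yr⁻¹.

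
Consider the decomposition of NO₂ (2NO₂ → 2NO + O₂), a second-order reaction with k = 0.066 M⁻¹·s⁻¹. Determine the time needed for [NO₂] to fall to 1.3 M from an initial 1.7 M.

2.742 s

Step 1: For second-order: t = (1/[NO₂] - 1/[NO₂]₀)/k
Step 2: t = (1/1.3 - 1/1.7)/0.066
Step 3: t = (0.7692 - 0.5882)/0.066
Step 4: t = 0.181/0.066 = 2.742 s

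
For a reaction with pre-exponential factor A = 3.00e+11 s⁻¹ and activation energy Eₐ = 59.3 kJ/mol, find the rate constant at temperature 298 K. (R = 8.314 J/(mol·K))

1.21e+01 s⁻¹

Step 1: Use the Arrhenius equation: k = A × exp(-Eₐ/RT)
Step 2: Convert Eₐ to J/mol: 59.3 kJ/mol = 59300 J/mol
Step 3: Calculate the exponent: -Eₐ/(RT) = -59300/(8.314 × 298) = -23.93472
Step 4: k = 3.00e+11 × exp(-23.93472)
Step 5: k = 3.00e+11 × 4.02980e-11 = 1.2089e+01 s⁻¹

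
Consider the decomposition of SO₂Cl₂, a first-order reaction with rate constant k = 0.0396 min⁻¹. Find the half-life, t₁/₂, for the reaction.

17.5 min

Step 1: For a first-order reaction, t₁/₂ = ln(2)/k
Step 2: t₁/₂ = ln(2)/0.0396
Step 3: t₁/₂ = 0.6931/0.0396 = 17.5 min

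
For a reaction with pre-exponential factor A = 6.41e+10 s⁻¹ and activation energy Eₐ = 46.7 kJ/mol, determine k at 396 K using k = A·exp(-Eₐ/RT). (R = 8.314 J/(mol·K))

4.43e+04 s⁻¹

Step 1: Use the Arrhenius equation: k = A × exp(-Eₐ/RT)
Step 2: Convert Eₐ to J/mol: 46.7 kJ/mol = 46700 J/mol
Step 3: Calculate the exponent: -Eₐ/(RT) = -46700/(8.314 × 396) = -14.18442
Step 4: k = 6.41e+10 × exp(-14.18442)
Step 5: k = 6.41e+10 × 6.91488e-07 = 4.4324e+04 s⁻¹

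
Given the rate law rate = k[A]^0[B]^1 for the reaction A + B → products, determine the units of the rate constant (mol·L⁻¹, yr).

yr⁻¹

Step 1: Overall order = 0 + 1 = 1.
Step 2: rate has units mol·L⁻¹·yr⁻¹; [A]^0[B]^1 has units (mol·L⁻¹)^1.
Step 3: k = rate/([A]^0[B]^1), so units of k = (mol·L⁻¹)^(1-1)·yr⁻¹ = yr⁻¹.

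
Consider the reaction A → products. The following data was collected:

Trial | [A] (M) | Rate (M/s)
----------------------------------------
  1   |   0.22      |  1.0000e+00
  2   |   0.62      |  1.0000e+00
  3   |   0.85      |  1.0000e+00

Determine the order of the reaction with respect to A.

zeroth order (0)

Step 1: Compare trials - when concentration changes, rate stays constant.
Step 2: rate₂/rate₁ = 1.0000e+00/1.0000e+00 = 1
Step 3: [A]₂/[A]₁ = 0.62/0.22 = 2.818
Step 4: Since rate ratio ≈ (conc ratio)^0, the reaction is zeroth order.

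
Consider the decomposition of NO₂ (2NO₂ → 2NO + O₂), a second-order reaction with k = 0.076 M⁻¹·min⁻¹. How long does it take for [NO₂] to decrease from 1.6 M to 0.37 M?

27.34 min

Step 1: For second-order: t = (1/[NO₂] - 1/[NO₂]₀)/k
Step 2: t = (1/0.37 - 1/1.6)/0.076
Step 3: t = (2.703 - 0.625)/0.076
Step 4: t = 2.078/0.076 = 27.34 min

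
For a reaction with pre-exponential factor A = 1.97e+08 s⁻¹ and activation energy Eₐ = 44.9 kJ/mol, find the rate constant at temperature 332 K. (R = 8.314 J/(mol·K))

1.70e+01 s⁻¹

Step 1: Use the Arrhenius equation: k = A × exp(-Eₐ/RT)
Step 2: Convert Eₐ to J/mol: 44.9 kJ/mol = 44900 J/mol
Step 3: Calculate the exponent: -Eₐ/(RT) = -44900/(8.314 × 332) = -16.26665
Step 4: k = 1.97e+08 × exp(-16.26665)
Step 5: k = 1.97e+08 × 8.61953e-08 = 1.6980e+01 s⁻¹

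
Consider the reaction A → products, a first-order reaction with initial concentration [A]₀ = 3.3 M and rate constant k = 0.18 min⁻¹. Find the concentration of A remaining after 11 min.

0.4556 M

Step 1: For a first-order reaction: [A] = [A]₀ × e^(-kt)
Step 2: [A] = 3.3 × e^(-0.18 × 11)
Step 3: [A] = 3.3 × e^(-1.98)
Step 4: [A] = 3.3 × 0.138069 = 0.4556 M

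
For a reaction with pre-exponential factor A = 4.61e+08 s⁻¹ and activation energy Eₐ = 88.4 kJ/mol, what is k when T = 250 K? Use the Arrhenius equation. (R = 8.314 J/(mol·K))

1.56e-10 s⁻¹

Step 1: Use the Arrhenius equation: k = A × exp(-Eₐ/RT)
Step 2: Convert Eₐ to J/mol: 88.4 kJ/mol = 88400 J/mol
Step 3: Calculate the exponent: -Eₐ/(RT) = -88400/(8.314 × 250) = -42.53067
Step 4: k = 4.61e+08 × exp(-42.53067)
Step 5: k = 4.61e+08 × 3.38193e-19 = 1.5591e-10 s⁻¹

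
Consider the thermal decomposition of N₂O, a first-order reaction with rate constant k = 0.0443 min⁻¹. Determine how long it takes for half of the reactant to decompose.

15.65 min

Step 1: For a first-order reaction, t₁/₂ = ln(2)/k
Step 2: t₁/₂ = ln(2)/0.0443
Step 3: t₁/₂ = 0.6931/0.0443 = 15.65 min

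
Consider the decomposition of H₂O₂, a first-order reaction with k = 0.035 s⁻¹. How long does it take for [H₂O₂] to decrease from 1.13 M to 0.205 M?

48.77 s

Step 1: For first-order: t = ln([H₂O₂]₀/[H₂O₂])/k
Step 2: t = ln(1.13/0.205)/0.035
Step 3: t = ln(5.512)/0.035
Step 4: t = 1.707/0.035 = 48.77 s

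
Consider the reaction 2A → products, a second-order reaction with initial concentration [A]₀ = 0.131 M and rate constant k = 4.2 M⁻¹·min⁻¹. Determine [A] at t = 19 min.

0.01144 M

Step 1: For a second-order reaction: 1/[A] = 1/[A]₀ + kt
Step 2: 1/[A] = 1/0.131 + 4.2 × 19
Step 3: 1/[A] = 7.634 + 79.8 = 87.43
Step 4: [A] = 1/87.43 = 0.01144 M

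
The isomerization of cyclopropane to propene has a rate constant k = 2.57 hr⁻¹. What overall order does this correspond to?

first order (1)

Step 1: The units of k for an nth-order reaction are (concentration)^(1-n)·(time)⁻¹.
Step 2: Here k has units hr⁻¹, so the concentration exponent is 0.
Step 3: 1 - n = 0 ⇒ n = 1. The reaction is first order.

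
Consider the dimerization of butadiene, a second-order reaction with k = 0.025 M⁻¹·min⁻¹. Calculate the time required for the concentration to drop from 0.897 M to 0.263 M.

107.5 min

Step 1: For second-order: t = (1/[C₄H₆] - 1/[C₄H₆]₀)/k
Step 2: t = (1/0.263 - 1/0.897)/0.025
Step 3: t = (3.802 - 1.115)/0.025
Step 4: t = 2.687/0.025 = 107.5 min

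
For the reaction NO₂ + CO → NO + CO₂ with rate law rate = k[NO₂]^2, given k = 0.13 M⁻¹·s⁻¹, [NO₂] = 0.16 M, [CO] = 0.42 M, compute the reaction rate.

0.003328 M/s

Step 1: The rate law is rate = k[NO₂]^2
Step 2: Note that the rate does not depend on [CO] (zero order in CO).
Step 3: rate = 0.13 × (0.16)^2 = 0.003328 M/s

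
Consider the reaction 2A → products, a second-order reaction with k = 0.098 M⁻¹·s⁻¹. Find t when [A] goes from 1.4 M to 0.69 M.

7.5 s

Step 1: For second-order: t = (1/[A] - 1/[A]₀)/k
Step 2: t = (1/0.69 - 1/1.4)/0.098
Step 3: t = (1.449 - 0.7143)/0.098
Step 4: t = 0.735/0.098 = 7.5 s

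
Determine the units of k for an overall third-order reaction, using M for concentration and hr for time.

M⁻²·hr⁻¹

Step 1: For overall order n, rate = k × (concentration)^n.
Step 2: Rate has units M·hr⁻¹; concentration term has units M^3.
Step 3: k = rate / (concentration)^n, so units of k = M^(1-3)·hr⁻¹ = M⁻²·hr⁻¹.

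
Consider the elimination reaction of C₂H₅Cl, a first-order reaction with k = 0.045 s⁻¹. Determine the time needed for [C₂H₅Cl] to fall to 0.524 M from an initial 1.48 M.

23.07 s

Step 1: For first-order: t = ln([C₂H₅Cl]₀/[C₂H₅Cl])/k
Step 2: t = ln(1.48/0.524)/0.045
Step 3: t = ln(2.824)/0.045
Step 4: t = 1.038/0.045 = 23.07 s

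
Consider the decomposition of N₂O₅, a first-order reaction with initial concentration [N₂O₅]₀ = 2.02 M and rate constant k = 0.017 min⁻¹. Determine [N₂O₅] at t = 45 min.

0.94 M

Step 1: For a first-order reaction: [N₂O₅] = [N₂O₅]₀ × e^(-kt)
Step 2: [N₂O₅] = 2.02 × e^(-0.017 × 45)
Step 3: [N₂O₅] = 2.02 × e^(-0.765)
Step 4: [N₂O₅] = 2.02 × 0.465334 = 0.94 M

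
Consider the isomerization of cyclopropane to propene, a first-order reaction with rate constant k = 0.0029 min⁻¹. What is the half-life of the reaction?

239 min

Step 1: For a first-order reaction, t₁/₂ = ln(2)/k
Step 2: t₁/₂ = ln(2)/0.0029
Step 3: t₁/₂ = 0.6931/0.0029 = 239 min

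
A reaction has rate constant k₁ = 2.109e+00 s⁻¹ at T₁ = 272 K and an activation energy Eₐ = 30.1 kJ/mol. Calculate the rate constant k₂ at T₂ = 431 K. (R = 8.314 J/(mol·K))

2.861e+02 s⁻¹

Step 1: Use the two-temperature Arrhenius form: ln(k₂/k₁) = -Eₐ/R × (1/T₂ - 1/T₁)
Step 2: Convert Eₐ to J/mol: 30.1 kJ/mol = 30100 J/mol
Step 3: 1/T₂ - 1/T₁ = 1/431 - 1/272 = -1.356285e-03 K⁻¹
Step 4: ln(k₂/k₁) = -30100/8.314 × -1.356285e-03 = 4.91029
Step 5: k₂ = k₁ × exp(4.91029) = 2.109e+00 × 1.35679e+02 = 2.861e+02 s⁻¹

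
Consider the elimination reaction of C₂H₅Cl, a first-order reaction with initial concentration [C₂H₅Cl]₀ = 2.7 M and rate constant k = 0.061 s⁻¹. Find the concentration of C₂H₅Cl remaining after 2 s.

2.39 M

Step 1: For a first-order reaction: [C₂H₅Cl] = [C₂H₅Cl]₀ × e^(-kt)
Step 2: [C₂H₅Cl] = 2.7 × e^(-0.061 × 2)
Step 3: [C₂H₅Cl] = 2.7 × e^(-0.122)
Step 4: [C₂H₅Cl] = 2.7 × 0.885148 = 2.39 M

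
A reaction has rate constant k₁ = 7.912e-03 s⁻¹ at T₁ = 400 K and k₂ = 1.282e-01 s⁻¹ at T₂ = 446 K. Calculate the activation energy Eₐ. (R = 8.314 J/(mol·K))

89.8 kJ/mol

Step 1: Use the two-temperature Arrhenius form: ln(k₂/k₁) = -Eₐ/R × (1/T₂ - 1/T₁)
Step 2: ln(k₂/k₁) = ln(1.282e-01/7.912e-03) = ln(16.2032) = 2.78521
Step 3: 1/T₂ - 1/T₁ = 1/446 - 1/400 = -2.578475e-04 K⁻¹
Step 4: Eₐ = -R × ln(k₂/k₁) / (1/T₂ - 1/T₁) = -8.314 × 2.78521 / -2.578475e-04
Step 5: Eₐ = 8.9806e+04 J/mol = 89.8 kJ/mol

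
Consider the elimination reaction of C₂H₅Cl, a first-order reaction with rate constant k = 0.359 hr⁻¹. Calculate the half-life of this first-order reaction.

1.931 hr

Step 1: For a first-order reaction, t₁/₂ = ln(2)/k
Step 2: t₁/₂ = ln(2)/0.359
Step 3: t₁/₂ = 0.6931/0.359 = 1.931 hr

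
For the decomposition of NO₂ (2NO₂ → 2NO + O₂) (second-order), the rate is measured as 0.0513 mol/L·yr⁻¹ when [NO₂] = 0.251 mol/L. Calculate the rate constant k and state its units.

0.8143 (mol/L)⁻¹·yr⁻¹

Step 1: rate = k[NO₂]^2, so k = rate / [NO₂]^2.
Step 2: k = 0.0513 / (0.251)^2 = 0.0513 / 0.063.
Step 3: k = 0.8143 (mol/L)⁻¹·yr⁻¹.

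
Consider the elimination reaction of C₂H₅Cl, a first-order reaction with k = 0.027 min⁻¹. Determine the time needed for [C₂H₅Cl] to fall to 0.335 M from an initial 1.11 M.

44.37 min

Step 1: For first-order: t = ln([C₂H₅Cl]₀/[C₂H₅Cl])/k
Step 2: t = ln(1.11/0.335)/0.027
Step 3: t = ln(3.313)/0.027
Step 4: t = 1.198/0.027 = 44.37 min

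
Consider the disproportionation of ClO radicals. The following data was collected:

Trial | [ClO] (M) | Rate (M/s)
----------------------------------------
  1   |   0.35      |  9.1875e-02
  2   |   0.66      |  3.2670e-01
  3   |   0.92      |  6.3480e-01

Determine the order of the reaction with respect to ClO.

second order (2)

Step 1: Compare trials to find order n where rate₂/rate₁ = ([ClO]₂/[ClO]₁)^n
Step 2: rate₂/rate₁ = 3.2670e-01/9.1875e-02 = 3.556
Step 3: [ClO]₂/[ClO]₁ = 0.66/0.35 = 1.886
Step 4: n = ln(3.556)/ln(1.886) = 2.00 ≈ 2
Step 5: The reaction is second order in ClO.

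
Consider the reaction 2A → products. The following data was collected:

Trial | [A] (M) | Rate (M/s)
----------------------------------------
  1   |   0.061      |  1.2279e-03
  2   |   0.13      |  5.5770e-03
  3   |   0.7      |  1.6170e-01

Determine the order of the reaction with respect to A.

second order (2)

Step 1: Compare trials to find order n where rate₂/rate₁ = ([A]₂/[A]₁)^n
Step 2: rate₂/rate₁ = 5.5770e-03/1.2279e-03 = 4.542
Step 3: [A]₂/[A]₁ = 0.13/0.061 = 2.131
Step 4: n = ln(4.542)/ln(2.131) = 2.00 ≈ 2
Step 5: The reaction is second order in A.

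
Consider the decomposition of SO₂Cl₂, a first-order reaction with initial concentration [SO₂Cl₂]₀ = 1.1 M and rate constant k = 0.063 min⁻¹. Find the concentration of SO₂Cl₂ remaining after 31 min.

0.156 M

Step 1: For a first-order reaction: [SO₂Cl₂] = [SO₂Cl₂]₀ × e^(-kt)
Step 2: [SO₂Cl₂] = 1.1 × e^(-0.063 × 31)
Step 3: [SO₂Cl₂] = 1.1 × e^(-1.953)
Step 4: [SO₂Cl₂] = 1.1 × 0.141848 = 0.156 M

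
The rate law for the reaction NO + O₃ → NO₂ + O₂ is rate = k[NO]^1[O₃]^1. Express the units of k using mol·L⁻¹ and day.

(mol·L⁻¹)⁻¹·day⁻¹

Step 1: Overall order = 1 + 1 = 2.
Step 2: rate has units mol·L⁻¹·day⁻¹; [NO]^1[O₃]^1 has units (mol·L⁻¹)^2.
Step 3: k = rate/([NO]^1[O₃]^1), so units of k = (mol·L⁻¹)^(1-2)·day⁻¹ = (mol·L⁻¹)⁻¹·day⁻¹.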